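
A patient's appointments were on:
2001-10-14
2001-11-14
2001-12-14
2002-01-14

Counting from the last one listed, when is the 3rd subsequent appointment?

2002-04-14

Gaps: 31, 30, 31 days — not constant. Every event is on the 14th of the month.
Pattern: the 14th of each month.
February 2002: 2002-02-14.
Next: March 2002 → 2002-03-14.
April 2002: 2002-04-14.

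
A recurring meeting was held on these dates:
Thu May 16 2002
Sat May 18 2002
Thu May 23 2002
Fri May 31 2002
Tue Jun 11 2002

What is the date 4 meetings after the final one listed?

Sat Aug 24 2002

The spacing grows by 3 each time: 2, 5, 8, 11 days.
Next gap: 14 days. Tue Jun 11 2002 + 14 days = Tue Jun 25 2002.
Next gap: 17 days. Tue Jun 25 2002 + 17 days = Fri Jul 12 2002.
Next gap: 20 days. Fri Jul 12 2002 + 20 days = Thu Aug 1 2002.
Next gap: 23 days. Thu Aug 1 2002 + 23 days = Sat Aug 24 2002.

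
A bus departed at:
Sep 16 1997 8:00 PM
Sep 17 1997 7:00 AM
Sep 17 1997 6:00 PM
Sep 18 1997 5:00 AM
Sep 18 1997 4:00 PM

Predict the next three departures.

Sep 19 1997 3:00 AM, Sep 19 1997 2:00 PM, Sep 20 1997 1:00 AM

Spacing: 11, 11, 11, 11 h — constant 11 h.
Sep 18 1997 4:00 PM + 11 h = Sep 19 1997 3:00 AM.
Sep 19 1997 3:00 AM + 11 h = Sep 19 1997 2:00 PM.
Sep 19 1997 2:00 PM + 11 h = Sep 20 1997 1:00 AM.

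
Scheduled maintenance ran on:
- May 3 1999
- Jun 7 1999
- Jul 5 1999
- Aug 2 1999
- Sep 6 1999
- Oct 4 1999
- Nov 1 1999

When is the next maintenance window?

Dec 6 1999

Gaps: 35, 28, 28, 35, 28, 28 days — a mix of 28 and 35. Every date is a Monday.
Each is the 1st Monday of its month.
1st Monday of December 1999: Dec 6 1999.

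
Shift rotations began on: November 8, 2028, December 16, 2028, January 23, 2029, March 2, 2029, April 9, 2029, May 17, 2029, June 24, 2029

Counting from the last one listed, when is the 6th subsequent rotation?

February 7, 2030

Every event comes 38 days after the last (38, 38, 38, 38, 38, 38).
June 24, 2029 + 38 days = August 1, 2029.
August 1, 2029 + 38 days = September 8, 2029.
September 8, 2029 + 38 days = October 16, 2029.
October 16, 2029 + 38 days = November 23, 2029.
November 23, 2029 + 38 days = December 31, 2029.
December 31, 2029 + 38 days = February 7, 2030.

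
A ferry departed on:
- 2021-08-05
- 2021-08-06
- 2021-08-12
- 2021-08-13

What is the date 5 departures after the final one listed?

The gap pattern 1, 6, 1 repeats every 2 events.
These are the Thursdays and Fridays of each week.
Next Thursday: 2021-08-19.
The following Friday is 2021-08-20.
The following Thursday is 2021-08-26.
Next Friday: 2021-08-27.
Next Thursday: 2021-09-02.

2021-09-02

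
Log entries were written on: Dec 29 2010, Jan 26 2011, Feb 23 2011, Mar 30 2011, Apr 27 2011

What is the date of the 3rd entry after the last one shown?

Jul 27 2011

All Wednesdays; the gaps (28, 28, 35, 28) vary with month length.
This is the last Wednesday of each month.
May 2011 ends with Wednesday May 25 2011.
June 2011 ends with Wednesday Jun 29 2011.
July 2011 ends with Wednesday Jul 27 2011.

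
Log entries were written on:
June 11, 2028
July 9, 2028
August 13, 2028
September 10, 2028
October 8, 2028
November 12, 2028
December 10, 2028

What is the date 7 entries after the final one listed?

Gaps: 28, 35, 28, 28, 35, 28 days — a mix of 28 and 35. Every date is a Sunday.
Each is the 2nd Sunday of its month.
January 2029 — 2nd Sunday is January 14, 2029.
February 2029 — 2nd Sunday is February 11, 2029.
March 2029 — 2nd Sunday is March 11, 2029.
April 2029 — 2nd Sunday is April 8, 2029.
2nd Sunday of May 2029: May 13, 2029.
June 2029 — 2nd Sunday is June 10, 2029.
July 2029 — 2nd Sunday is July 8, 2029.

July 8, 2029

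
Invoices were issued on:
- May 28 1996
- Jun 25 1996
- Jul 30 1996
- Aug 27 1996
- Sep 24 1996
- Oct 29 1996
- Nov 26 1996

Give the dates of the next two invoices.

All Tuesdays; the gaps (28, 35, 28, 28, 35, 28) vary with month length.
This is the last Tuesday of each month.
December 1996 ends with Tuesday Dec 31 1996.
January 1997 ends with Tuesday Jan 28 1997.

Dec 31 1996, Jan 28 1997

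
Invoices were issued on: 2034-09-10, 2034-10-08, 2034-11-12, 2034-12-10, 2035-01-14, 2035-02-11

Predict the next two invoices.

2035-03-11, 2035-04-08

These are Sundays at 28- or 35-day spacing (28, 35, 28, 35, 28).
The pattern: 2nd Sunday of the month.
2nd Sunday of March 2035: 2035-03-11.
April 2035 — 2nd Sunday is 2035-04-08.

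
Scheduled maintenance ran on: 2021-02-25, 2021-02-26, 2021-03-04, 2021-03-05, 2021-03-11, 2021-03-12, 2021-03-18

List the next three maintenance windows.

2021-03-19, 2021-03-25, 2021-03-26

Gaps: 1, 6, 1, 6, 1, 6 days — not constant, but cyclic with period 2.
The events fall on every Thursday and Friday.
Next Friday: 2021-03-19.
The following Thursday is 2021-03-25.
Next Friday: 2021-03-26.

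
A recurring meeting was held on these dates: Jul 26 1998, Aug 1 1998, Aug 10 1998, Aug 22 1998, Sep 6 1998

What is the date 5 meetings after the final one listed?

Gaps: 6, 9, 12, 15 days — each gap is 3 larger than the previous one.
Next gap: 18 days. Sep 6 1998 + 18 days = Sep 24 1998.
Next gap: 21 days. Sep 24 1998 + 21 days = Oct 15 1998.
Next gap: 24 days. Oct 15 1998 + 24 days = Nov 8 1998.
Next gap: 27 days. Nov 8 1998 + 27 days = Dec 5 1998.
Next gap: 30 days. Dec 5 1998 + 30 days = Jan 4 1999.

Jan 4 1999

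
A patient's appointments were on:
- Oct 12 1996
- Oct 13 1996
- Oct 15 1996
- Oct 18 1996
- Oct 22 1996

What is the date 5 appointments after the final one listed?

Nov 26 1996

Gaps: 1, 2, 3, 4 days — each gap is 1 larger than the previous one.
Next gap: 5 days. Oct 22 1996 + 5 days = Oct 27 1996.
Next gap: 6 days. Oct 27 1996 + 6 days = Nov 2 1996.
Next gap: 7 days. Nov 2 1996 + 7 days = Nov 9 1996.
Next gap: 8 days. Nov 9 1996 + 8 days = Nov 17 1996.
Next gap: 9 days. Nov 17 1996 + 9 days = Nov 26 1996.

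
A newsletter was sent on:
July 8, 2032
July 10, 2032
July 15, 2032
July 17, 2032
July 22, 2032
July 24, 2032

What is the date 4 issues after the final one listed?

The gap pattern 2, 5, 2, 5, 2 repeats every 2 events.
These are the Thursdays and Saturdays of each week.
Next Thursday: July 29, 2032.
Next Saturday: July 31, 2032.
The following Thursday is August 5, 2032.
The following Saturday is August 7, 2032.

August 7, 2032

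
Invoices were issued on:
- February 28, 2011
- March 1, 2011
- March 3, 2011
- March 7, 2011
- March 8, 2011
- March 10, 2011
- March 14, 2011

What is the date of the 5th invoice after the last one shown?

March 24, 2011

The gap pattern 1, 2, 4, 1, 2, 4 repeats every 3 events.
These are the Mondays, Tuesdays and Thursdays of each week.
Next Tuesday: March 15, 2011.
The following Thursday is March 17, 2011.
The following Monday is March 21, 2011.
The following Tuesday is March 22, 2011.
Next Thursday: March 24, 2011.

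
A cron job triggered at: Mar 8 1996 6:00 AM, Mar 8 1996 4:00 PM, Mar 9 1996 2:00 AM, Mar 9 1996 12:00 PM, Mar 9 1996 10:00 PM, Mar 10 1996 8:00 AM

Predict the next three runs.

Mar 10 1996 6:00 PM, Mar 11 1996 4:00 AM, Mar 11 1996 2:00 PM

Gaps: 10, 10, 10, 10, 10 hours — each event is 10 hours after the previous one.
Mar 10 1996 8:00 AM + 10 h = Mar 10 1996 6:00 PM.
Mar 10 1996 6:00 PM + 10 h = Mar 11 1996 4:00 AM.
Mar 11 1996 4:00 AM + 10 h = Mar 11 1996 2:00 PM.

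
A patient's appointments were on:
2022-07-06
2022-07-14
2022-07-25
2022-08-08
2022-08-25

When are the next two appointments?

2022-09-14, 2022-10-07

Gaps: 8, 11, 14, 17 days — each gap is 3 larger than the previous one.
Next gap: 20 days. 2022-08-25 + 20 days = 2022-09-14.
Next gap: 23 days. 2022-09-14 + 23 days = 2022-10-07.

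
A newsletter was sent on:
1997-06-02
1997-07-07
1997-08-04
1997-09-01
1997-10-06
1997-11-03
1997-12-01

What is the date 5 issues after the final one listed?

Gaps: 35, 28, 28, 35, 28, 28 days — a mix of 28 and 35. Every date is a Monday.
Each is the 1st Monday of its month.
January 1998 — 1st Monday is 1998-01-05.
February 1998 — 1st Monday is 1998-02-02.
March 1998 — 1st Monday is 1998-03-02.
1st Monday of April 1998: 1998-04-06.
May 1998 — 1st Monday is 1998-05-04.

1998-05-04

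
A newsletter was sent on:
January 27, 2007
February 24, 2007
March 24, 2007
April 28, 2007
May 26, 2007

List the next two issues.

These are Saturdays at 28- or 35-day spacing (28, 28, 35, 28).
The pattern: 4th Saturday of the month.
4th Saturday of June 2007: June 23, 2007.
4th Saturday of July 2007: July 28, 2007.

June 23, 2007; July 28, 2007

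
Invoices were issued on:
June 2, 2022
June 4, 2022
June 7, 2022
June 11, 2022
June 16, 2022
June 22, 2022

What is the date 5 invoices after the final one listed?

August 6, 2022

The spacing grows by 1 each time: 2, 3, 4, 5, 6 days.
Next gap: 7 days. June 22, 2022 + 7 days = June 29, 2022.
Next gap: 8 days. June 29, 2022 + 8 days = July 7, 2022.
Next gap: 9 days. July 7, 2022 + 9 days = July 16, 2022.
Next gap: 10 days. July 16, 2022 + 10 days = July 26, 2022.
Next gap: 11 days. July 26, 2022 + 11 days = August 6, 2022.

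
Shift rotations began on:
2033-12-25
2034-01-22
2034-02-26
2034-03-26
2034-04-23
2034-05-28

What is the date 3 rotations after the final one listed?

2034-08-27

All dates are Sundays, 28, 35, 28, 28, 35 days apart.
Specifically, the 4th Sunday of each month.
June 2034 — 4th Sunday is 2034-06-25.
4th Sunday of July 2034: 2034-07-23.
4th Sunday of August 2034: 2034-08-27.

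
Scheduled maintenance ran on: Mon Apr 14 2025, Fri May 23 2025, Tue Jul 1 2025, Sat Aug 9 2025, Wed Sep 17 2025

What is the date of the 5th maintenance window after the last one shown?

Every event comes 39 days after the last (39, 39, 39, 39).
Wed Sep 17 2025 + 39 days = Sun Oct 26 2025.
Sun Oct 26 2025 + 39 days = Thu Dec 4 2025.
Thu Dec 4 2025 + 39 days = Mon Jan 12 2026.
Mon Jan 12 2026 + 39 days = Fri Feb 20 2026.
Fri Feb 20 2026 + 39 days = Tue Mar 31 2026.

Tue Mar 31 2026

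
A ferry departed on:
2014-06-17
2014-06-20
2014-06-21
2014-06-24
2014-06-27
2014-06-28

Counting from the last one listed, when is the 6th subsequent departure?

Every event lands on a Tuesday or Friday or Saturday (gaps cycle 3, 1, 3, 3, 1).
So the schedule is: every Tuesday, Friday and Saturday.
Next Tuesday: 2014-07-01.
The following Friday is 2014-07-04.
The following Saturday is 2014-07-05.
Next Tuesday: 2014-07-08.
The following Friday is 2014-07-11.
The following Saturday is 2014-07-12.

2014-07-12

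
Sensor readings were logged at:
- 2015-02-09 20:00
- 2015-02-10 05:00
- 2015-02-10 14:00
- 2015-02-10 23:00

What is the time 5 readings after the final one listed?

2015-02-12 20:00

The interval is a steady 9 hours (9, 9, 9).
2015-02-10 23:00 + 9 h = 2015-02-11 08:00.
2015-02-11 08:00 + 9 h = 2015-02-11 17:00.
2015-02-11 17:00 + 9 h = 2015-02-12 02:00.
2015-02-12 02:00 + 9 h = 2015-02-12 11:00.
2015-02-12 11:00 + 9 h = 2015-02-12 20:00.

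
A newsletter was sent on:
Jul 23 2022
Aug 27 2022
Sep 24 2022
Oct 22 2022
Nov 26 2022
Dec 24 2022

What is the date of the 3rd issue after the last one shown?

All dates are Saturdays, 35, 28, 28, 35, 28 days apart.
Specifically, the 4th Saturday of each month.
4th Saturday of January 2023: Jan 28 2023.
4th Saturday of February 2023: Feb 25 2023.
4th Saturday of March 2023: Mar 25 2023.

Mar 25 2023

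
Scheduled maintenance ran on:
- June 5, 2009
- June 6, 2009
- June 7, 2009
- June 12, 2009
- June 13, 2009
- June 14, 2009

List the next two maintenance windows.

Gaps: 1, 1, 5, 1, 1 days — not constant, but cyclic with period 3.
The events fall on every Friday, Saturday and Sunday.
The following Friday is June 19, 2009.
The following Saturday is June 20, 2009.

June 19, 2009; June 20, 2009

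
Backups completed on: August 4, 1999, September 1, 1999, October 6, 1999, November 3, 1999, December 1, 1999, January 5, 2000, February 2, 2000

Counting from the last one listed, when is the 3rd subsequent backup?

Gaps: 28, 35, 28, 28, 35, 28 days — a mix of 28 and 35. Every date is a Wednesday.
Each is the 1st Wednesday of its month.
March 2000 — 1st Wednesday is March 1, 2000.
1st Wednesday of April 2000: April 5, 2000.
1st Wednesday of May 2000: May 3, 2000.

May 3, 2000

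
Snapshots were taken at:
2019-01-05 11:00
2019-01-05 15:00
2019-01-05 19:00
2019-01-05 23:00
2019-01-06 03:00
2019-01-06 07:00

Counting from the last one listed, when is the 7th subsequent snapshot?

The interval is a steady 4 hours (4, 4, 4, 4, 4).
2019-01-06 07:00 + 4 h = 2019-01-06 11:00.
2019-01-06 11:00 + 4 h = 2019-01-06 15:00.
2019-01-06 15:00 + 4 h = 2019-01-06 19:00.
2019-01-06 19:00 + 4 h = 2019-01-06 23:00.
2019-01-06 23:00 + 4 h = 2019-01-07 03:00.
2019-01-07 03:00 + 4 h = 2019-01-07 07:00.
2019-01-07 07:00 + 4 h = 2019-01-07 11:00.

2019-01-07 11:00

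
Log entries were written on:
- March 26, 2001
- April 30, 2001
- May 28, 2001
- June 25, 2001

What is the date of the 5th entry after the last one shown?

November 26, 2001

All Mondays; the gaps (35, 28, 28) vary with month length.
This is the last Monday of each month.
July 2001 ends with Monday July 30, 2001.
August 2001 ends with Monday August 27, 2001.
September 2001 ends with Monday September 24, 2001.
October 2001 ends with Monday October 29, 2001.
Last Monday of November 2001: November 26, 2001.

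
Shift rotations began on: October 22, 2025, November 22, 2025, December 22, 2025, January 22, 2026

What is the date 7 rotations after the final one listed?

August 22, 2026

The day-of-month is always 22 (31, 30, 31 days between events).
So this recurs on the 22nd of each month.
February 2026: February 22, 2026.
Next: March 2026 → March 22, 2026.
Next: April 2026 → April 22, 2026.
Next: May 2026 → May 22, 2026.
Next: June 2026 → June 22, 2026.
July 2026: July 22, 2026.
Next: August 2026 → August 22, 2026.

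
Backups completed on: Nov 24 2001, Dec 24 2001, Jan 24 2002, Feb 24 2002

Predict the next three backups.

Gaps: 30, 31, 31 days — not constant. Every event is on the 24th of the month.
Pattern: the 24th of each month.
Next: March 2002 → Mar 24 2002.
April 2002: Apr 24 2002.
May 2002: May 24 2002.

Mar 24 2002, Apr 24 2002, May 24 2002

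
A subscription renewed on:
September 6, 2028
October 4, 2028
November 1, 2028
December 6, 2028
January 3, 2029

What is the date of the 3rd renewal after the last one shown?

April 4, 2029

All dates are Wednesdays, 28, 28, 35, 28 days apart.
Specifically, the 1st Wednesday of each month.
1st Wednesday of February 2029: February 7, 2029.
1st Wednesday of March 2029: March 7, 2029.
1st Wednesday of April 2029: April 4, 2029.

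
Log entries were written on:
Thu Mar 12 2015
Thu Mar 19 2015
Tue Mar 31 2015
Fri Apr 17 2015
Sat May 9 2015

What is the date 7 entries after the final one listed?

Sat Feb 27 2016

Intervals are 7, 12, 17, 22 days — an arithmetic progression with common difference 5.
Next gap: 27 days. Sat May 9 2015 + 27 days = Fri Jun 5 2015.
Next gap: 32 days. Fri Jun 5 2015 + 32 days = Tue Jul 7 2015.
Next gap: 37 days. Tue Jul 7 2015 + 37 days = Thu Aug 13 2015.
Next gap: 42 days. Thu Aug 13 2015 + 42 days = Thu Sep 24 2015.
Next gap: 47 days. Thu Sep 24 2015 + 47 days = Tue Nov 10 2015.
Next gap: 52 days. Tue Nov 10 2015 + 52 days = Fri Jan 1 2016.
Next gap: 57 days. Fri Jan 1 2016 + 57 days = Sat Feb 27 2016.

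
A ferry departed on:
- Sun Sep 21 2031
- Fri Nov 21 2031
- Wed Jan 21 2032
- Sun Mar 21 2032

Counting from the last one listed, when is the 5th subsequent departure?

Each date is the 21st; the gaps (61, 61, 60) track the month lengths.
The rule is the 21st of every 2 months.
May 2032: Fri May 21 2032.
Next: July 2032 → Wed Jul 21 2032.
Next: September 2032 → Tue Sep 21 2032.
Next: November 2032 → Sun Nov 21 2032.
Next: January 2033 → Fri Jan 21 2033.

Fri Jan 21 2033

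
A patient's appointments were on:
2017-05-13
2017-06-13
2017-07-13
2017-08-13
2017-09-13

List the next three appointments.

The day-of-month is always 13 (31, 30, 31, 31 days between events).
So this recurs on the 13th of each month.
Next: October 2017 → 2017-10-13.
Next: November 2017 → 2017-11-13.
December 2017: 2017-12-13.

2017-10-13, 2017-11-13, 2017-12-13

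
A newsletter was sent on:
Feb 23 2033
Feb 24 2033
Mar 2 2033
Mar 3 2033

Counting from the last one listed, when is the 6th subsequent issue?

Mar 24 2033

The gap pattern 1, 6, 1 repeats every 2 events.
These are the Wednesdays and Thursdays of each week.
Next Wednesday: Mar 9 2033.
Next Thursday: Mar 10 2033.
Next Wednesday: Mar 16 2033.
Next Thursday: Mar 17 2033.
The following Wednesday is Mar 23 2033.
Next Thursday: Mar 24 2033.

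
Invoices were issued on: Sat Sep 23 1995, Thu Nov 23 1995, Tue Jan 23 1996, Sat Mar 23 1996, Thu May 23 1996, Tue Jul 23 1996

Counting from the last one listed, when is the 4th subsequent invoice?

Sun Mar 23 1997

The day-of-month is always 23 (61, 61, 60, 61, 61 days between events).
So this recurs on the 23rd of every 2 months.
Next: September 1996 → Mon Sep 23 1996.
Next: November 1996 → Sat Nov 23 1996.
January 1997: Thu Jan 23 1997.
Next: March 1997 → Sun Mar 23 1997.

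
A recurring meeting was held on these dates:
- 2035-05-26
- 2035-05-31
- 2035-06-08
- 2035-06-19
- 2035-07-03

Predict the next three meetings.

2035-07-20, 2035-08-09, 2035-09-01

Intervals are 5, 8, 11, 14 days — an arithmetic progression with common difference 3.
Next gap: 17 days. 2035-07-03 + 17 days = 2035-07-20.
Next gap: 20 days. 2035-07-20 + 20 days = 2035-08-09.
Next gap: 23 days. 2035-08-09 + 23 days = 2035-09-01.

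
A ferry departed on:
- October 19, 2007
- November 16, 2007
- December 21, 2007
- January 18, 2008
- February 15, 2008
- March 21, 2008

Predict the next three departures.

Gaps: 28, 35, 28, 28, 35 days — a mix of 28 and 35. Every date is a Friday.
Each is the 3rd Friday of its month.
April 2008 — 3rd Friday is April 18, 2008.
3rd Friday of May 2008: May 16, 2008.
3rd Friday of June 2008: June 20, 2008.

April 18, 2008; May 16, 2008; June 20, 2008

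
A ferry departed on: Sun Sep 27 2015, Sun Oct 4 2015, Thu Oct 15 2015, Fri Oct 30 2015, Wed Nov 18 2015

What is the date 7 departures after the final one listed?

Wed Jul 20 2016

Gaps: 7, 11, 15, 19 days — each gap is 4 larger than the previous one.
Next gap: 23 days. Wed Nov 18 2015 + 23 days = Fri Dec 11 2015.
Next gap: 27 days. Fri Dec 11 2015 + 27 days = Thu Jan 7 2016.
Next gap: 31 days. Thu Jan 7 2016 + 31 days = Sun Feb 7 2016.
Next gap: 35 days. Sun Feb 7 2016 + 35 days = Sun Mar 13 2016.
Next gap: 39 days. Sun Mar 13 2016 + 39 days = Thu Apr 21 2016.
Next gap: 43 days. Thu Apr 21 2016 + 43 days = Fri Jun 3 2016.
Next gap: 47 days. Fri Jun 3 2016 + 47 days = Wed Jul 20 2016.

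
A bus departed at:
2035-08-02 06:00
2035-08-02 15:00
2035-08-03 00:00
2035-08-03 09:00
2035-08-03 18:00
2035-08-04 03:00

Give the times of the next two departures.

2035-08-04 12:00, 2035-08-04 21:00

Gaps: 9, 9, 9, 9, 9 hours — each event is 9 hours after the previous one.
2035-08-04 03:00 + 9 h = 2035-08-04 12:00.
2035-08-04 12:00 + 9 h = 2035-08-04 21:00.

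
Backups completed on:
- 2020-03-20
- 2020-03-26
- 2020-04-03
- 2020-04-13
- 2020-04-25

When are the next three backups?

The spacing grows by 2 each time: 6, 8, 10, 12 days.
Next gap: 14 days. 2020-04-25 + 14 days = 2020-05-09.
Next gap: 16 days. 2020-05-09 + 16 days = 2020-05-25.
Next gap: 18 days. 2020-05-25 + 18 days = 2020-06-12.

2020-05-09, 2020-05-25, 2020-06-12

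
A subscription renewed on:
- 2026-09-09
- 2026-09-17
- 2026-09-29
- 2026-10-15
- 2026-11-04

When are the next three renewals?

2026-11-28, 2026-12-26, 2027-01-27

Gaps: 8, 12, 16, 20 days — each gap is 4 larger than the previous one.
Next gap: 24 days. 2026-11-04 + 24 days = 2026-11-28.
Next gap: 28 days. 2026-11-28 + 28 days = 2026-12-26.
Next gap: 32 days. 2026-12-26 + 32 days = 2027-01-27.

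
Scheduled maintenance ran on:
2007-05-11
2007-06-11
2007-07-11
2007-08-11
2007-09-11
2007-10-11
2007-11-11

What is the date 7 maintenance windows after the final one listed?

Gaps: 31, 30, 31, 31, 30, 31 days — not constant. Every event is on the 11th of the month.
Pattern: the 11th of each month.
December 2007: 2007-12-11.
Next: January 2008 → 2008-01-11.
February 2008: 2008-02-11.
March 2008: 2008-03-11.
April 2008: 2008-04-11.
Next: May 2008 → 2008-05-11.
June 2008: 2008-06-11.

2008-06-11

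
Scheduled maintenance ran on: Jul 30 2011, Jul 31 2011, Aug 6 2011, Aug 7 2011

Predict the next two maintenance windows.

Aug 13 2011, Aug 14 2011

Every event lands on a Saturday or Sunday (gaps cycle 1, 6, 1).
So the schedule is: every Saturday and Sunday.
Next Saturday: Aug 13 2011.
Next Sunday: Aug 14 2011.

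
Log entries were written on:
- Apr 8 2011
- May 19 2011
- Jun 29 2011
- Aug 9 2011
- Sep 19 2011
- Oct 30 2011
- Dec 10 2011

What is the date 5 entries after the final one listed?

Gaps between consecutive events: 41, 41, 41, 41, 41, 41 days — a constant 41-day interval.
Dec 10 2011 + 41 days = Jan 20 2012.
Jan 20 2012 + 41 days = Mar 1 2012.
Mar 1 2012 + 41 days = Apr 11 2012.
Apr 11 2012 + 41 days = May 22 2012.
May 22 2012 + 41 days = Jul 2 2012.

Jul 2 2012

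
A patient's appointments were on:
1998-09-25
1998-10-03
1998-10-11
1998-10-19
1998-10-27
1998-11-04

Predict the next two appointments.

Gaps between consecutive events: 8, 8, 8, 8, 8 days — a constant 8-day interval.
1998-11-04 + 8 days = 1998-11-12.
1998-11-12 + 8 days = 1998-11-20.

1998-11-12, 1998-11-20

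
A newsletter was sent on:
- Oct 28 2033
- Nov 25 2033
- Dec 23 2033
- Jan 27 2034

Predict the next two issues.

Feb 24 2034, Mar 24 2034

Gaps: 28, 28, 35 days — a mix of 28 and 35. Every date is a Friday.
Each is the 4th Friday of its month.
February 2034 — 4th Friday is Feb 24 2034.
4th Friday of March 2034: Mar 24 2034.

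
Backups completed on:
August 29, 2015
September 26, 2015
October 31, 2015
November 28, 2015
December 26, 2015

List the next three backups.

Every date is a Saturday; gaps 28, 35, 28, 28 days.
Each is the last Saturday of its month (at least one falls on the 29th or later, ruling out '4th Saturday').
January 2016 ends with Saturday January 30, 2016.
Last Saturday of February 2016: February 27, 2016.
Last Saturday of March 2016: March 26, 2016.

January 30, 2016; February 27, 2016; March 26, 2016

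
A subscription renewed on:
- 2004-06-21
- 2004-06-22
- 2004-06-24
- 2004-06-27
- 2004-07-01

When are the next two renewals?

2004-07-06, 2004-07-12

The spacing grows by 1 each time: 1, 2, 3, 4 days.
Next gap: 5 days. 2004-07-01 + 5 days = 2004-07-06.
Next gap: 6 days. 2004-07-06 + 6 days = 2004-07-12.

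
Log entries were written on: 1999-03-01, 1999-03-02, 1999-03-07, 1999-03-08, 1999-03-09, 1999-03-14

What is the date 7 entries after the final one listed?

1999-03-29

Every event lands on a Monday or Tuesday or Sunday (gaps cycle 1, 5, 1, 1, 5).
So the schedule is: every Monday, Tuesday and Sunday.
Next Monday: 1999-03-15.
The following Tuesday is 1999-03-16.
The following Sunday is 1999-03-21.
The following Monday is 1999-03-22.
The following Tuesday is 1999-03-23.
Next Sunday: 1999-03-28.
Next Monday: 1999-03-29.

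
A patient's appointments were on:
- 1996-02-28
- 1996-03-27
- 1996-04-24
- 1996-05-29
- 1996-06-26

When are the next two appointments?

1996-07-31, 1996-08-28

All Wednesdays; the gaps (28, 28, 35, 28) vary with month length.
This is the last Wednesday of each month.
July 1996 ends with Wednesday 1996-07-31.
Last Wednesday of August 1996: 1996-08-28.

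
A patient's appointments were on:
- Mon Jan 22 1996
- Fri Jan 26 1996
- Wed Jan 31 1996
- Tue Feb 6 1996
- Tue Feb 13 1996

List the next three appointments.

Gaps: 4, 5, 6, 7 days — each gap is 1 larger than the previous one.
Next gap: 8 days. Tue Feb 13 1996 + 8 days = Wed Feb 21 1996.
Next gap: 9 days. Wed Feb 21 1996 + 9 days = Fri Mar 1 1996.
Next gap: 10 days. Fri Mar 1 1996 + 10 days = Mon Mar 11 1996.

Wed Feb 21 1996, Fri Mar 1 1996, Mon Mar 11 1996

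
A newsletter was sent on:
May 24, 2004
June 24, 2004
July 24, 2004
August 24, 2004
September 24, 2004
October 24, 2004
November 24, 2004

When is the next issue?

December 24, 2004

The day-of-month is always 24 (31, 30, 31, 31, 30, 31 days between events).
So this recurs on the 24th of each month.
December 2004: December 24, 2004.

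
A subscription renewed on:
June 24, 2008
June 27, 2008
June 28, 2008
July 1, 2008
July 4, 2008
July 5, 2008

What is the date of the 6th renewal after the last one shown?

July 19, 2008

Gaps: 3, 1, 3, 3, 1 days — not constant, but cyclic with period 3.
The events fall on every Tuesday, Friday and Saturday.
Next Tuesday: July 8, 2008.
The following Friday is July 11, 2008.
Next Saturday: July 12, 2008.
Next Tuesday: July 15, 2008.
Next Friday: July 18, 2008.
Next Saturday: July 19, 2008.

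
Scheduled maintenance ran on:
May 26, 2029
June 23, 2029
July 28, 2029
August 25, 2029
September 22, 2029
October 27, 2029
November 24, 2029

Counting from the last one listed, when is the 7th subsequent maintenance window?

June 22, 2030

All dates are Saturdays, 28, 35, 28, 28, 35, 28 days apart.
Specifically, the 4th Saturday of each month.
December 2029 — 4th Saturday is December 22, 2029.
4th Saturday of January 2030: January 26, 2030.
February 2030 — 4th Saturday is February 23, 2030.
March 2030 — 4th Saturday is March 23, 2030.
April 2030 — 4th Saturday is April 27, 2030.
4th Saturday of May 2030: May 25, 2030.
4th Saturday of June 2030: June 22, 2030.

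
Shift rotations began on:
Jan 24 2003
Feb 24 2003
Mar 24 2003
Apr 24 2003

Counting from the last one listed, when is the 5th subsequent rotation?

Each date is the 24th; the gaps (31, 28, 31) track the month lengths.
The rule is the 24th of each month.
Next: May 2003 → May 24 2003.
Next: June 2003 → Jun 24 2003.
Next: July 2003 → Jul 24 2003.
Next: August 2003 → Aug 24 2003.
Next: September 2003 → Sep 24 2003.

Sep 24 2003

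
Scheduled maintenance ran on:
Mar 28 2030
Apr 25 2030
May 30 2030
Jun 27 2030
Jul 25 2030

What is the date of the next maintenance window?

Aug 29 2030

All Thursdays; the gaps (28, 35, 28, 28) vary with month length.
This is the last Thursday of each month.
August 2030 ends with Thursday Aug 29 2030.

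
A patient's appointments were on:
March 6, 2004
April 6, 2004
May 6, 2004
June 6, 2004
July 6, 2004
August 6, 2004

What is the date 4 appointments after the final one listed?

December 6, 2004

The day-of-month is always 6 (31, 30, 31, 30, 31 days between events).
So this recurs on the 6th of each month.
Next: September 2004 → September 6, 2004.
Next: October 2004 → October 6, 2004.
November 2004: November 6, 2004.
Next: December 2004 → December 6, 2004.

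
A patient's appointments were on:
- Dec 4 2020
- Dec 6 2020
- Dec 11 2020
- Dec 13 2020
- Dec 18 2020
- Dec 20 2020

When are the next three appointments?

Every event lands on a Friday or Sunday (gaps cycle 2, 5, 2, 5, 2).
So the schedule is: every Friday and Sunday.
The following Friday is Dec 25 2020.
Next Sunday: Dec 27 2020.
The following Friday is Jan 1 2021.

Dec 25 2020, Dec 27 2020, Jan 1 2021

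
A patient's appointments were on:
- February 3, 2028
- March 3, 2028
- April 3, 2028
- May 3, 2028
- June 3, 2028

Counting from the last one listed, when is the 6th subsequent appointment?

December 3, 2028

The day-of-month is always 3 (29, 31, 30, 31 days between events).
So this recurs on the 3rd of each month.
Next: July 2028 → July 3, 2028.
August 2028: August 3, 2028.
Next: September 2028 → September 3, 2028.
October 2028: October 3, 2028.
November 2028: November 3, 2028.
December 2028: December 3, 2028.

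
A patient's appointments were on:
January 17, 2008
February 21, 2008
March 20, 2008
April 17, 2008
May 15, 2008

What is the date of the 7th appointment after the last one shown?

These are Thursdays at 28- or 35-day spacing (35, 28, 28, 28).
The pattern: 3rd Thursday of the month.
3rd Thursday of June 2008: June 19, 2008.
3rd Thursday of July 2008: July 17, 2008.
August 2008 — 3rd Thursday is August 21, 2008.
3rd Thursday of September 2008: September 18, 2008.
October 2008 — 3rd Thursday is October 16, 2008.
3rd Thursday of November 2008: November 20, 2008.
3rd Thursday of December 2008: December 18, 2008.

December 18, 2008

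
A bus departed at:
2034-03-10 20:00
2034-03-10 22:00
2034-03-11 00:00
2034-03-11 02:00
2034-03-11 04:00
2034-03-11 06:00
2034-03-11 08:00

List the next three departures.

The interval is a steady 2 hours (2, 2, 2, 2, 2, 2).
2034-03-11 08:00 + 2 h = 2034-03-11 10:00.
2034-03-11 10:00 + 2 h = 2034-03-11 12:00.
2034-03-11 12:00 + 2 h = 2034-03-11 14:00.

2034-03-11 10:00, 2034-03-11 12:00, 2034-03-11 14:00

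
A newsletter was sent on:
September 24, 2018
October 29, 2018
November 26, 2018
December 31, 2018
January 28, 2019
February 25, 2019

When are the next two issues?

March 25, 2019; April 29, 2019

These are Mondays with 35, 28, 35, 28, 28-day gaps.
Each is the final Monday of its month — October 29, 2018 is past the 28th, so '4th Monday' doesn't fit.
Last Monday of March 2019: March 25, 2019.
Last Monday of April 2019: April 29, 2019.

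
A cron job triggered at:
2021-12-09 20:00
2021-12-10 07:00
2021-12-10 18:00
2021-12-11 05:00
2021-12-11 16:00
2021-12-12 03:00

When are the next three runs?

Gaps: 11, 11, 11, 11, 11 hours — each event is 11 hours after the previous one.
2021-12-12 03:00 + 11 h = 2021-12-12 14:00.
2021-12-12 14:00 + 11 h = 2021-12-13 01:00.
2021-12-13 01:00 + 11 h = 2021-12-13 12:00.

2021-12-12 14:00, 2021-12-13 01:00, 2021-12-13 12:00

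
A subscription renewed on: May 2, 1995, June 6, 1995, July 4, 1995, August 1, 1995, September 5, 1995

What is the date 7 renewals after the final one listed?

All dates are Tuesdays, 35, 28, 28, 35 days apart.
Specifically, the 1st Tuesday of each month.
October 1995 — 1st Tuesday is October 3, 1995.
1st Tuesday of November 1995: November 7, 1995.
December 1995 — 1st Tuesday is December 5, 1995.
January 1996 — 1st Tuesday is January 2, 1996.
1st Tuesday of February 1996: February 6, 1996.
1st Tuesday of March 1996: March 5, 1996.
April 1996 — 1st Tuesday is April 2, 1996.

April 2, 1996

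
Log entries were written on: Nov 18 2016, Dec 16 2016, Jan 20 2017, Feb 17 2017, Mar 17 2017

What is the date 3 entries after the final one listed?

These are Fridays at 28- or 35-day spacing (28, 35, 28, 28).
The pattern: 3rd Friday of the month.
April 2017 — 3rd Friday is Apr 21 2017.
3rd Friday of May 2017: May 19 2017.
June 2017 — 3rd Friday is Jun 16 2017.

Jun 16 2017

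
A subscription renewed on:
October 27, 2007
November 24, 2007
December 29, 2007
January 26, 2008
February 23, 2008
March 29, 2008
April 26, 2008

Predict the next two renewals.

May 31, 2008; June 28, 2008

All Saturdays; the gaps (28, 35, 28, 28, 35, 28) vary with month length.
This is the last Saturday of each month.
Last Saturday of May 2008: May 31, 2008.
June 2008 ends with Saturday June 28, 2008.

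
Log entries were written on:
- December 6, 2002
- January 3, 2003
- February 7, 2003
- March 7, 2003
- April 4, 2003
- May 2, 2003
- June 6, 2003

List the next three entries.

July 4, 2003; August 1, 2003; September 5, 2003

Gaps: 28, 35, 28, 28, 28, 35 days — a mix of 28 and 35. Every date is a Friday.
Each is the 1st Friday of its month.
July 2003 — 1st Friday is July 4, 2003.
August 2003 — 1st Friday is August 1, 2003.
September 2003 — 1st Friday is September 5, 2003.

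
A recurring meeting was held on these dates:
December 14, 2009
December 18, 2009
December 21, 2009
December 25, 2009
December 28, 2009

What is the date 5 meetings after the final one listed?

The gap pattern 4, 3, 4, 3 repeats every 2 events.
These are the Mondays and Fridays of each week.
The following Friday is January 1, 2010.
Next Monday: January 4, 2010.
The following Friday is January 8, 2010.
The following Monday is January 11, 2010.
Next Friday: January 15, 2010.

January 15, 2010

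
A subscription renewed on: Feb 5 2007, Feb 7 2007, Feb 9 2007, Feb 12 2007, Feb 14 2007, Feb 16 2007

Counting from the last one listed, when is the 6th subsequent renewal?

Mar 2 2007

Gaps: 2, 2, 3, 2, 2 days — not constant, but cyclic with period 3.
The events fall on every Monday, Wednesday and Friday.
The following Monday is Feb 19 2007.
The following Wednesday is Feb 21 2007.
Next Friday: Feb 23 2007.
Next Monday: Feb 26 2007.
Next Wednesday: Feb 28 2007.
The following Friday is Mar 2 2007.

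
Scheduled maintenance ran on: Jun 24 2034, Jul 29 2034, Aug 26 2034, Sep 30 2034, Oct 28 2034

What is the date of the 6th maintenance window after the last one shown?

Apr 28 2035

All Saturdays; the gaps (35, 28, 35, 28) vary with month length.
This is the last Saturday of each month.
Last Saturday of November 2034: Nov 25 2034.
December 2034 ends with Saturday Dec 30 2034.
Last Saturday of January 2035: Jan 27 2035.
Last Saturday of February 2035: Feb 24 2035.
March 2035 ends with Saturday Mar 31 2035.
Last Saturday of April 2035: Apr 28 2035.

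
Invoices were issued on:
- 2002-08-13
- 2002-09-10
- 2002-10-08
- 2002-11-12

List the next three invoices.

All dates are Tuesdays, 28, 28, 35 days apart.
Specifically, the 2nd Tuesday of each month.
December 2002 — 2nd Tuesday is 2002-12-10.
January 2003 — 2nd Tuesday is 2003-01-14.
2nd Tuesday of February 2003: 2003-02-11.

2002-12-10, 2003-01-14, 2003-02-11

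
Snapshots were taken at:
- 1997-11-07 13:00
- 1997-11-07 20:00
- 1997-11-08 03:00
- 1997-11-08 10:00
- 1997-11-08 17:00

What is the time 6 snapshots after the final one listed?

1997-11-10 11:00

Gaps: 7, 7, 7, 7 hours — each event is 7 hours after the previous one.
1997-11-08 17:00 + 7 h = 1997-11-09 00:00.
1997-11-09 00:00 + 7 h = 1997-11-09 07:00.
1997-11-09 07:00 + 7 h = 1997-11-09 14:00.
1997-11-09 14:00 + 7 h = 1997-11-09 21:00.
1997-11-09 21:00 + 7 h = 1997-11-10 04:00.
1997-11-10 04:00 + 7 h = 1997-11-10 11:00.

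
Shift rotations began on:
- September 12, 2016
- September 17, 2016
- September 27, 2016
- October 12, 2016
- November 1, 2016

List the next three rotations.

Gaps: 5, 10, 15, 20 days — each gap is 5 larger than the previous one.
Next gap: 25 days. November 1, 2016 + 25 days = November 26, 2016.
Next gap: 30 days. November 26, 2016 + 30 days = December 26, 2016.
Next gap: 35 days. December 26, 2016 + 35 days = January 30, 2017.

November 26, 2016; December 26, 2016; January 30, 2017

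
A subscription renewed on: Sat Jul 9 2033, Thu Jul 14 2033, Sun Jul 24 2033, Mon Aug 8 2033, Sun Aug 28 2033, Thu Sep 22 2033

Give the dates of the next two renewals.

Sat Oct 22 2033, Sat Nov 26 2033

Intervals are 5, 10, 15, 20, 25 days — an arithmetic progression with common difference 5.
Next gap: 30 days. Thu Sep 22 2033 + 30 days = Sat Oct 22 2033.
Next gap: 35 days. Sat Oct 22 2033 + 35 days = Sat Nov 26 2033.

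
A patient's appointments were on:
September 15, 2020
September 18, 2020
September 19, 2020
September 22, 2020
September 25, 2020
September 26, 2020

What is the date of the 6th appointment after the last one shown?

The gap pattern 3, 1, 3, 3, 1 repeats every 3 events.
These are the Tuesdays, Fridays and Saturdays of each week.
The following Tuesday is September 29, 2020.
Next Friday: October 2, 2020.
The following Saturday is October 3, 2020.
Next Tuesday: October 6, 2020.
The following Friday is October 9, 2020.
Next Saturday: October 10, 2020.

October 10, 2020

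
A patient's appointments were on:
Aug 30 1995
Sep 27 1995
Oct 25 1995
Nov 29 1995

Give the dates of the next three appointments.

Every date is a Wednesday; gaps 28, 28, 35 days.
Each is the last Wednesday of its month (at least one falls on the 29th or later, ruling out '4th Wednesday').
Last Wednesday of December 1995: Dec 27 1995.
Last Wednesday of January 1996: Jan 31 1996.
Last Wednesday of February 1996: Feb 28 1996.

Dec 27 1995, Jan 31 1996, Feb 28 1996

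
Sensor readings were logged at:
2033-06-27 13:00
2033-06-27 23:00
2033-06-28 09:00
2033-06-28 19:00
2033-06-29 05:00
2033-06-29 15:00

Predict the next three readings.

2033-06-30 01:00, 2033-06-30 11:00, 2033-06-30 21:00

Spacing: 10, 10, 10, 10, 10 h — constant 10 h.
2033-06-29 15:00 + 10 h = 2033-06-30 01:00.
2033-06-30 01:00 + 10 h = 2033-06-30 11:00.
2033-06-30 11:00 + 10 h = 2033-06-30 21:00.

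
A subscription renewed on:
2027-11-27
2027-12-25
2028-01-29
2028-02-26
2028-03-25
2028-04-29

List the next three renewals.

2028-05-27, 2028-06-24, 2028-07-29

These are Saturdays with 28, 35, 28, 28, 35-day gaps.
Each is the final Saturday of its month — 2028-01-29 is past the 28th, so '4th Saturday' doesn't fit.
May 2028 ends with Saturday 2028-05-27.
June 2028 ends with Saturday 2028-06-24.
July 2028 ends with Saturday 2028-07-29.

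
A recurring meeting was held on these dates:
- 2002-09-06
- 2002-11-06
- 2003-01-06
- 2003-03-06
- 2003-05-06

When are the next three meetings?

Gaps: 61, 61, 59, 61 days — not constant. Every event is on the 6th of the month.
Pattern: the 6th of every 2 months.
July 2003: 2003-07-06.
September 2003: 2003-09-06.
Next: November 2003 → 2003-11-06.

2003-07-06, 2003-09-06, 2003-11-06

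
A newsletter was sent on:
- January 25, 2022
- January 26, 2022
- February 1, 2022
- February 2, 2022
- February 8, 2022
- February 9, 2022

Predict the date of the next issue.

February 15, 2022

Gaps: 1, 6, 1, 6, 1 days — not constant, but cyclic with period 2.
The events fall on every Tuesday and Wednesday.
The following Tuesday is February 15, 2022.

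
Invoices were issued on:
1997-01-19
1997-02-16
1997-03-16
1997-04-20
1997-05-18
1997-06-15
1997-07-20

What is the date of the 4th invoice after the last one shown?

Gaps: 28, 28, 35, 28, 28, 35 days — a mix of 28 and 35. Every date is a Sunday.
Each is the 3rd Sunday of its month.
3rd Sunday of August 1997: 1997-08-17.
3rd Sunday of September 1997: 1997-09-21.
October 1997 — 3rd Sunday is 1997-10-19.
November 1997 — 3rd Sunday is 1997-11-16.

1997-11-16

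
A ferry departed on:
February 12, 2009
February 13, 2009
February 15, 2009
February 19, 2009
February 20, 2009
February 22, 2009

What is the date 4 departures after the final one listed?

The gap pattern 1, 2, 4, 1, 2 repeats every 3 events.
These are the Thursdays, Fridays and Sundays of each week.
The following Thursday is February 26, 2009.
The following Friday is February 27, 2009.
Next Sunday: March 1, 2009.
Next Thursday: March 5, 2009.

March 5, 2009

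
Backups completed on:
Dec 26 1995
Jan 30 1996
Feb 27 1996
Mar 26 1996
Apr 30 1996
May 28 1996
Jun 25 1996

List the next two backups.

Jul 30 1996, Aug 27 1996

All Tuesdays; the gaps (35, 28, 28, 35, 28, 28) vary with month length.
This is the last Tuesday of each month.
July 1996 ends with Tuesday Jul 30 1996.
August 1996 ends with Tuesday Aug 27 1996.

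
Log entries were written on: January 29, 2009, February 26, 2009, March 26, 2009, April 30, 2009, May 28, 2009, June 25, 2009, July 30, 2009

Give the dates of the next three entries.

Every date is a Thursday; gaps 28, 28, 35, 28, 28, 35 days.
Each is the last Thursday of its month (at least one falls on the 29th or later, ruling out '4th Thursday').
Last Thursday of August 2009: August 27, 2009.
September 2009 ends with Thursday September 24, 2009.
Last Thursday of October 2009: October 29, 2009.

August 27, 2009; September 24, 2009; October 29, 2009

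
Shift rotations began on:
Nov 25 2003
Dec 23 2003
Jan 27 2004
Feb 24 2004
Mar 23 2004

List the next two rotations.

Apr 27 2004, May 25 2004

Gaps: 28, 35, 28, 28 days — a mix of 28 and 35. Every date is a Tuesday.
Each is the 4th Tuesday of its month.
4th Tuesday of April 2004: Apr 27 2004.
4th Tuesday of May 2004: May 25 2004.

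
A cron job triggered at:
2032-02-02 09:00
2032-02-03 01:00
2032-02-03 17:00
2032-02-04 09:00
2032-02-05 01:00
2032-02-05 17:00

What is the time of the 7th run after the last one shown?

The interval is a steady 16 hours (16, 16, 16, 16, 16).
2032-02-05 17:00 + 16 h = 2032-02-06 09:00.
2032-02-06 09:00 + 16 h = 2032-02-07 01:00.
2032-02-07 01:00 + 16 h = 2032-02-07 17:00.
2032-02-07 17:00 + 16 h = 2032-02-08 09:00.
2032-02-08 09:00 + 16 h = 2032-02-09 01:00.
2032-02-09 01:00 + 16 h = 2032-02-09 17:00.
2032-02-09 17:00 + 16 h = 2032-02-10 09:00.

2032-02-10 09:00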